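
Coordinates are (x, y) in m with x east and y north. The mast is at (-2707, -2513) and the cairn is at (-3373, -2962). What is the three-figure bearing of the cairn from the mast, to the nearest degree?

Δeast = -3373 − -2707 = -666.00; Δnorth = -2962 − -2513 = -449.00.
Bearing = atan2(Δeast, Δnorth) mod 360° = 236.01° ≈ 236°.

236°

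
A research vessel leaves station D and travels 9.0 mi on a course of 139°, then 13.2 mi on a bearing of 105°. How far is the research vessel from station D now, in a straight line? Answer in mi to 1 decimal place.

21.3 mi

Leg 1 (139°, 9.0 mi): east 9.0 sin 139° = 5.90, north 9.0 cos 139° = -6.79
Leg 2 (105°, 13.2 mi): east 13.2 sin 105° = 12.75, north 13.2 cos 105° = -3.42
Net: 18.65 east, -10.21 north. Distance = √((18.65)² + (-10.21)²) = 21.265 mi.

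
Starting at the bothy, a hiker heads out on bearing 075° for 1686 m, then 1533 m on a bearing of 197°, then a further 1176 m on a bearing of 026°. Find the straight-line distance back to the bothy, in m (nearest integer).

Leg 1 (075°, 1686 m): east 1686 sin 75° = 1628.55, north 1686 cos 75° = 436.37
Leg 2 (197°, 1533 m): east 1533 sin 197° = -448.21, north 1533 cos 197° = -1466.02
Leg 3 (026°, 1176 m): east 1176 sin 26° = 515.52, north 1176 cos 26° = 1056.98
Net: 1695.87 east, 27.34 north. Distance = √((1695.87)² + (27.34)²) = 1696.090 m.

1696 m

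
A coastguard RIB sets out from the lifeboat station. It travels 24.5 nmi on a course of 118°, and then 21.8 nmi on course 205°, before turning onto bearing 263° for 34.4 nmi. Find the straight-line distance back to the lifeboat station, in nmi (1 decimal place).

Leg 1 (118°, 24.5 nmi): east 24.5 sin 118° = 21.63, north 24.5 cos 118° = -11.50
Leg 2 (205°, 21.8 nmi): east 21.8 sin 205° = -9.21, north 21.8 cos 205° = -19.76
Leg 3 (263°, 34.4 nmi): east 34.4 sin 263° = -34.14, north 34.4 cos 263° = -4.19
Net: -21.72 east, -35.45 north. Distance = √((-21.72)² + (-35.45)²) = 41.579 nmi.

41.6 nmi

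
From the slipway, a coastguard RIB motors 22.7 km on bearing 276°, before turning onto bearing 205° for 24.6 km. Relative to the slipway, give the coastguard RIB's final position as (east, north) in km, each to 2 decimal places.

Leg 1 (276°, 22.7 km): east 22.7 sin 276° = -22.58, north 22.7 cos 276° = 2.37
Leg 2 (205°, 24.6 km): east 24.6 sin 205° = -10.40, north 24.6 cos 205° = -22.30
Summing: -32.97 km east, -19.92 km north → (-32.97, -19.92).

(-32.97, -19.92)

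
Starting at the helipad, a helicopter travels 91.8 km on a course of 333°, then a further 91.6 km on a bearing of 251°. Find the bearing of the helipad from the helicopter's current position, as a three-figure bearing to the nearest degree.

112°

Leg 1 (333°, 91.8 km): east 91.8 sin 333° = -41.68, north 91.8 cos 333° = 81.79
Leg 2 (251°, 91.6 km): east 91.6 sin 251° = -86.61, north 91.6 cos 251° = -29.82
Net displacement: -128.29 east, 51.97 north. Direction back to start is (128.29, -51.97): bearing = atan2(128.29, -51.97) mod 360° = 112.05° ≈ 112°.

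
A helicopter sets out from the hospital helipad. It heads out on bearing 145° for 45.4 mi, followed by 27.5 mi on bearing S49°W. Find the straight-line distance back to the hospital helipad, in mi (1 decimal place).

Leg 1 (145°, 45.4 mi): east 45.4 sin 145° = 26.04, north 45.4 cos 145° = -37.19
Leg 2 (S49°W, 27.5 mi): east 27.5 sin 229° = -20.75, north 27.5 cos 229° = -18.04
Net: 5.29 east, -55.23 north. Distance = √((5.29)² + (-55.23)²) = 55.483 mi.

55.5 mi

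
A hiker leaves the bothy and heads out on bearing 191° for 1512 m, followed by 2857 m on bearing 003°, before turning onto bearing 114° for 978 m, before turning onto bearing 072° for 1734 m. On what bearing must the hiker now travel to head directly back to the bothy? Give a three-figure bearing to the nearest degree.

Leg 1 (191°, 1512 m): east 1512 sin 191° = -288.50, north 1512 cos 191° = -1484.22
Leg 2 (003°, 2857 m): east 2857 sin 3° = 149.52, north 2857 cos 3° = 2853.08
Leg 3 (114°, 978 m): east 978 sin 114° = 893.45, north 978 cos 114° = -397.79
Leg 4 (072°, 1734 m): east 1734 sin 72° = 1649.13, north 1734 cos 72° = 535.84
Net displacement: 2403.60 east, 1506.91 north. Direction back to start is (-2403.60, -1506.91): bearing = atan2(-2403.60, -1506.91) mod 360° = 237.91° ≈ 238°.

238°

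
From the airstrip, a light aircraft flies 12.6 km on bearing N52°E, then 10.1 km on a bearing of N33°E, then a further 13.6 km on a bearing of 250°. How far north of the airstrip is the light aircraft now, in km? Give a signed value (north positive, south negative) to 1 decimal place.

Leg 1 (N52°E, 12.6 km): east 12.6 sin 52° = 9.93, north 12.6 cos 52° = 7.76
Leg 2 (N33°E, 10.1 km): east 10.1 sin 33° = 5.50, north 10.1 cos 33° = 8.47
Leg 3 (250°, 13.6 km): east 13.6 sin 250° = -12.78, north 13.6 cos 250° = -4.65
Net north component: 11.58 km.

11.6 km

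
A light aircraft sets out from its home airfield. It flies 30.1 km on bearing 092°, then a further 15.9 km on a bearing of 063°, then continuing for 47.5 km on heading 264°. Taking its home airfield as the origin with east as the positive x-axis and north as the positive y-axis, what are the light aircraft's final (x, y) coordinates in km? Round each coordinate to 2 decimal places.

Leg 1 (092°, 30.1 km): east 30.1 sin 92° = 30.08, north 30.1 cos 92° = -1.05
Leg 2 (063°, 15.9 km): east 15.9 sin 63° = 14.17, north 15.9 cos 63° = 7.22
Leg 3 (264°, 47.5 km): east 47.5 sin 264° = -47.24, north 47.5 cos 264° = -4.97
Summing: -2.99 km east, 1.20 km north → (-2.99, 1.20).

(-2.99, 1.20)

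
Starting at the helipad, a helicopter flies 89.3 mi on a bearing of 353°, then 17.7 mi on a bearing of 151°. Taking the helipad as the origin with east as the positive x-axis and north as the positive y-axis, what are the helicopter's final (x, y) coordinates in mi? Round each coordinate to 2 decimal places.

(-2.30, 73.15)

Leg 1 (353°, 89.3 mi): east 89.3 sin 353° = -10.88, north 89.3 cos 353° = 88.63
Leg 2 (151°, 17.7 mi): east 17.7 sin 151° = 8.58, north 17.7 cos 151° = -15.48
Summing: -2.30 mi east, 73.15 mi north → (-2.30, 73.15).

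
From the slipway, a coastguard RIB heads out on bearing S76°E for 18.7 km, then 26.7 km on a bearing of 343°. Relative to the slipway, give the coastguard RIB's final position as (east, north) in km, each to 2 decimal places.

Leg 1 (S76°E, 18.7 km): east 18.7 sin 104° = 18.14, north 18.7 cos 104° = -4.52
Leg 2 (343°, 26.7 km): east 26.7 sin 343° = -7.81, north 26.7 cos 343° = 25.53
Summing: 10.34 km east, 21.01 km north → (10.34, 21.01).

(10.34, 21.01)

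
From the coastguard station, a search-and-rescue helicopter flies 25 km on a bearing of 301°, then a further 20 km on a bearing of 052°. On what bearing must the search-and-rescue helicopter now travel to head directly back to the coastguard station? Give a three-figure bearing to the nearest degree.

167°

Leg 1 (301°, 25 km): east 25 sin 301° = -21.43, north 25 cos 301° = 12.88
Leg 2 (052°, 20 km): east 20 sin 52° = 15.76, north 20 cos 52° = 12.31
Net displacement: -5.67 east, 25.19 north. Direction back to start is (5.67, -25.19): bearing = atan2(5.67, -25.19) mod 360° = 167.32° ≈ 167°.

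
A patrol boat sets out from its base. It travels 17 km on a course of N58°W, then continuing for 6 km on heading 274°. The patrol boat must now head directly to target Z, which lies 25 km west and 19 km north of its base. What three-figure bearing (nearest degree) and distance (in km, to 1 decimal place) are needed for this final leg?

Leg 1 (N58°W, 17 km): east 17 sin 302° = -14.42, north 17 cos 302° = 9.01
Leg 2 (274°, 6 km): east 6 sin 274° = -5.99, north 6 cos 274° = 0.42
Current position: (-20.40, 9.43). Target: (-25, 19). Remaining: Δeast = -4.60, Δnorth = 9.57.
Bearing = atan2(-4.60, 9.57) mod 360° = 334.35°; distance = √((-4.60)² + (9.57)²) = 10.620 km.

334°, 10.6 km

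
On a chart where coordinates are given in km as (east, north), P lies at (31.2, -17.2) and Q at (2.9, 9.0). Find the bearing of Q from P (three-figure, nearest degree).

Δeast = 2.9 − 31.2 = -28.30; Δnorth = 9.0 − -17.2 = 26.20.
Bearing = atan2(Δeast, Δnorth) mod 360° = 312.79° ≈ 313°.

313°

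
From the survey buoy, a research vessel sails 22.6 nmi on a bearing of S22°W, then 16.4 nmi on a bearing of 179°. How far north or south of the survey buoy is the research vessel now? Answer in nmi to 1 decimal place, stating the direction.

37.4 nmi south

Leg 1 (S22°W, 22.6 nmi): east 22.6 sin 202° = -8.47, north 22.6 cos 202° = -20.95
Leg 2 (179°, 16.4 nmi): east 16.4 sin 179° = 0.29, north 16.4 cos 179° = -16.40
Net north component: -37.35 nmi.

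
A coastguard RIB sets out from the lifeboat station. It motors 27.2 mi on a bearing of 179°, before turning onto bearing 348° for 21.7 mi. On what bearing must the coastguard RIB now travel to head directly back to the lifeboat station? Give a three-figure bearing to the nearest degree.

034°

Leg 1 (179°, 27.2 mi): east 27.2 sin 179° = 0.47, north 27.2 cos 179° = -27.20
Leg 2 (348°, 21.7 mi): east 21.7 sin 348° = -4.51, north 21.7 cos 348° = 21.23
Net displacement: -4.04 east, -5.97 north. Direction back to start is (4.04, 5.97): bearing = atan2(4.04, 5.97) mod 360° = 34.07° ≈ 034°.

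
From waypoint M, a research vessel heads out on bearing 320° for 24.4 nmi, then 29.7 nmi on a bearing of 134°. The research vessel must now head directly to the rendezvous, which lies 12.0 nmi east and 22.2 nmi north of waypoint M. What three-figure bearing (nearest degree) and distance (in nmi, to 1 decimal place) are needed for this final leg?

Leg 1 (320°, 24.4 nmi): east 24.4 sin 320° = -15.68, north 24.4 cos 320° = 18.69
Leg 2 (134°, 29.7 nmi): east 29.7 sin 134° = 21.36, north 29.7 cos 134° = -20.63
Current position: (5.68, -1.94). Target: (12.0, 22.2). Remaining: Δeast = 6.32, Δnorth = 24.14.
Bearing = atan2(6.32, 24.14) mod 360° = 14.67°; distance = √((6.32)² + (24.14)²) = 24.953 nmi.

015°, 25.0 nmi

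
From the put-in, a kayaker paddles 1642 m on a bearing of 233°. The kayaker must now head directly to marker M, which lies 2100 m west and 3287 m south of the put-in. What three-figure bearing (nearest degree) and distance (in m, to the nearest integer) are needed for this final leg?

Leg 1 (233°, 1642 m): east 1642 sin 233° = -1311.36, north 1642 cos 233° = -988.18
Current position: (-1311.36, -988.18). Target: (-2100, -3287). Remaining: Δeast = -788.64, Δnorth = -2298.82.
Bearing = atan2(-788.64, -2298.82) mod 360° = 198.94°; distance = √((-788.64)² + (-2298.82)²) = 2430.335 m.

199°, 2430 m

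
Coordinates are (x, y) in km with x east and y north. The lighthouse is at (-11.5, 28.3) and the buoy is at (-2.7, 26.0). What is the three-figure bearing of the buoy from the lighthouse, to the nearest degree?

Δeast = -2.7 − -11.5 = 8.80; Δnorth = 26.0 − 28.3 = -2.30.
Bearing = atan2(Δeast, Δnorth) mod 360° = 104.65° ≈ 105°.

105°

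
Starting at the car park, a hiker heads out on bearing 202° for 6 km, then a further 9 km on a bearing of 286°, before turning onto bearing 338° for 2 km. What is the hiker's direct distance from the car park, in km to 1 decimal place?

Leg 1 (202°, 6 km): east 6 sin 202° = -2.25, north 6 cos 202° = -5.56
Leg 2 (286°, 9 km): east 9 sin 286° = -8.65, north 9 cos 286° = 2.48
Leg 3 (338°, 2 km): east 2 sin 338° = -0.75, north 2 cos 338° = 1.85
Net: -11.65 east, -1.23 north. Distance = √((-11.65)² + (-1.23)²) = 11.713 km.

11.7 km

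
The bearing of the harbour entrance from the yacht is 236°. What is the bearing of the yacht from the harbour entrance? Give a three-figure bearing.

056°

Back-bearing = 236° − 180° = 056°.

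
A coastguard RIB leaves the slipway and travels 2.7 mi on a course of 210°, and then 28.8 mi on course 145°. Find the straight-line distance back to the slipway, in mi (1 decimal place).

Leg 1 (210°, 2.7 mi): east 2.7 sin 210° = -1.35, north 2.7 cos 210° = -2.34
Leg 2 (145°, 28.8 mi): east 28.8 sin 145° = 16.52, north 28.8 cos 145° = -23.59
Net: 15.17 east, -25.93 north. Distance = √((15.17)² + (-25.93)²) = 30.041 mi.

30.0 mi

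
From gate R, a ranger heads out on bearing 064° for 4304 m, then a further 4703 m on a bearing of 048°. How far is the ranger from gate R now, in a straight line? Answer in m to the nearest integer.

8920 m

Leg 1 (064°, 4304 m): east 4304 sin 64° = 3868.41, north 4304 cos 64° = 1886.75
Leg 2 (048°, 4703 m): east 4703 sin 48° = 3495.01, north 4703 cos 48° = 3146.92
Net: 7363.42 east, 5033.67 north. Distance = √((7363.42)² + (5033.67)²) = 8919.517 m.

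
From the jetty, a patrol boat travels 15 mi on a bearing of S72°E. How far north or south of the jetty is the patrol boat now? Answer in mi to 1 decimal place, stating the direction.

Leg 1 (S72°E, 15 mi): east 15 sin 108° = 14.27, north 15 cos 108° = -4.64
Net north component: -4.64 mi.

4.6 mi south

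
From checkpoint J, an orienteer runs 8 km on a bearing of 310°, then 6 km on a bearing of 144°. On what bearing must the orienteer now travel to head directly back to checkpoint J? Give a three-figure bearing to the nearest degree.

Leg 1 (310°, 8 km): east 8 sin 310° = -6.13, north 8 cos 310° = 5.14
Leg 2 (144°, 6 km): east 6 sin 144° = 3.53, north 6 cos 144° = -4.85
Net displacement: -2.60 east, 0.29 north. Direction back to start is (2.60, -0.29): bearing = atan2(2.60, -0.29) mod 360° = 96.32° ≈ 096°.

096°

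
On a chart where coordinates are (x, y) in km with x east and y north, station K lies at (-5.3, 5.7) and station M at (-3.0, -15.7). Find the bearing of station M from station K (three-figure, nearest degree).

174°

Δeast = -3.0 − -5.3 = 2.30; Δnorth = -15.7 − 5.7 = -21.40.
Bearing = atan2(Δeast, Δnorth) mod 360° = 173.87° ≈ 174°.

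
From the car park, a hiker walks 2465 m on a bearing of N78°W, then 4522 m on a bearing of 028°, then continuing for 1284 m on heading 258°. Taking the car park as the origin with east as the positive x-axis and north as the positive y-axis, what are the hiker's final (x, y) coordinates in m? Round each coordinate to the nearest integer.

Leg 1 (N78°W, 2465 m): east 2465 sin 282° = -2411.13, north 2465 cos 282° = 512.50
Leg 2 (028°, 4522 m): east 4522 sin 28° = 2122.95, north 4522 cos 28° = 3992.69
Leg 3 (258°, 1284 m): east 1284 sin 258° = -1255.94, north 1284 cos 258° = -266.96
Summing: -1544.12 m east, 4238.23 m north → (-1544, 4238).

(-1544, 4238)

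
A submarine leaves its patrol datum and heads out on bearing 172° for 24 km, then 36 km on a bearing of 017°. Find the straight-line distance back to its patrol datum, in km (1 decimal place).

Leg 1 (172°, 24 km): east 24 sin 172° = 3.34, north 24 cos 172° = -23.77
Leg 2 (017°, 36 km): east 36 sin 17° = 10.53, north 36 cos 17° = 34.43
Net: 13.87 east, 10.66 north. Distance = √((13.87)² + (10.66)²) = 17.490 km.

17.5 km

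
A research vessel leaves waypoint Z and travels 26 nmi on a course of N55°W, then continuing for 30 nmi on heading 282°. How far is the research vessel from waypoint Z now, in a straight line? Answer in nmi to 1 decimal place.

54.9 nmi

Leg 1 (N55°W, 26 nmi): east 26 sin 305° = -21.30, north 26 cos 305° = 14.91
Leg 2 (282°, 30 nmi): east 30 sin 282° = -29.34, north 30 cos 282° = 6.24
Net: -50.64 east, 21.15 north. Distance = √((-50.64)² + (21.15)²) = 54.882 nmi.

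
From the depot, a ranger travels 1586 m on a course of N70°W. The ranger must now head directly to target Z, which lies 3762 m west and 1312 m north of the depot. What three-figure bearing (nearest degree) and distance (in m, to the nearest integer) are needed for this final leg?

289°, 2398 m

Leg 1 (N70°W, 1586 m): east 1586 sin 290° = -1490.35, north 1586 cos 290° = 542.44
Current position: (-1490.35, 542.44). Target: (-3762, 1312). Remaining: Δeast = -2271.65, Δnorth = 769.56.
Bearing = atan2(-2271.65, 769.56) mod 360° = 288.71°; distance = √((-2271.65)² + (769.56)²) = 2398.458 m.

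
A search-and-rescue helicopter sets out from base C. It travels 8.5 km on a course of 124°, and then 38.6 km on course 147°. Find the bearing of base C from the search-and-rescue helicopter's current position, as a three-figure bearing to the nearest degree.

Leg 1 (124°, 8.5 km): east 8.5 sin 124° = 7.05, north 8.5 cos 124° = -4.75
Leg 2 (147°, 38.6 km): east 38.6 sin 147° = 21.02, north 38.6 cos 147° = -32.37
Net displacement: 28.07 east, -37.13 north. Direction back to start is (-28.07, 37.13): bearing = atan2(-28.07, 37.13) mod 360° = 322.91° ≈ 323°.

323°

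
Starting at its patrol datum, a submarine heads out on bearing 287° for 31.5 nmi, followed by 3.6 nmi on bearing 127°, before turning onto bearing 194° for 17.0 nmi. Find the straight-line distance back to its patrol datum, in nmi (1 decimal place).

Leg 1 (287°, 31.5 nmi): east 31.5 sin 287° = -30.12, north 31.5 cos 287° = 9.21
Leg 2 (127°, 3.6 nmi): east 3.6 sin 127° = 2.88, north 3.6 cos 127° = -2.17
Leg 3 (194°, 17.0 nmi): east 17.0 sin 194° = -4.11, north 17.0 cos 194° = -16.50
Net: -31.36 east, -9.45 north. Distance = √((-31.36)² + (-9.45)²) = 32.755 nmi.

32.8 nmi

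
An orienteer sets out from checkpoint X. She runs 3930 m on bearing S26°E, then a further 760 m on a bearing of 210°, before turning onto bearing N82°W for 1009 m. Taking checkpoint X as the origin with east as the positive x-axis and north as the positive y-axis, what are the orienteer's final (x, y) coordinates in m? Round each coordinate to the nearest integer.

Leg 1 (S26°E, 3930 m): east 3930 sin 154° = 1722.80, north 3930 cos 154° = -3532.26
Leg 2 (210°, 760 m): east 760 sin 210° = -380.00, north 760 cos 210° = -658.18
Leg 3 (N82°W, 1009 m): east 1009 sin 278° = -999.18, north 1009 cos 278° = 140.43
Summing: 343.62 m east, -4050.01 m north → (344, -4050).

(344, -4050)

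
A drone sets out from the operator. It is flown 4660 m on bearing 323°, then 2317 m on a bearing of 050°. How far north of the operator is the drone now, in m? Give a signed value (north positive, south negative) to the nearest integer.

Leg 1 (323°, 4660 m): east 4660 sin 323° = -2804.46, north 4660 cos 323° = 3721.64
Leg 2 (050°, 2317 m): east 2317 sin 50° = 1774.92, north 2317 cos 50° = 1489.34
Net north component: 5210.98 m.

5211 m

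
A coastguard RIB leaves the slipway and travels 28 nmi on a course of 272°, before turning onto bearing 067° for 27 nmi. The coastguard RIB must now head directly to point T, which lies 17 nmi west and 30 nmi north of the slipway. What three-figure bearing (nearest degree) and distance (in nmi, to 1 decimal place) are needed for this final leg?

Leg 1 (272°, 28 nmi): east 28 sin 272° = -27.98, north 28 cos 272° = 0.98
Leg 2 (067°, 27 nmi): east 27 sin 67° = 24.85, north 27 cos 67° = 10.55
Current position: (-3.13, 11.53). Target: (-17, 30). Remaining: Δeast = -13.87, Δnorth = 18.47.
Bearing = atan2(-13.87, 18.47) mod 360° = 323.10°; distance = √((-13.87)² + (18.47)²) = 23.101 nmi.

323°, 23.1 nmi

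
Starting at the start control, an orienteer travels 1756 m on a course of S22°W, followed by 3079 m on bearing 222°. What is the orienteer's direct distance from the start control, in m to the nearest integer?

4767 m

Leg 1 (S22°W, 1756 m): east 1756 sin 202° = -657.81, north 1756 cos 202° = -1628.13
Leg 2 (222°, 3079 m): east 3079 sin 222° = -2060.25, north 3079 cos 222° = -2288.14
Net: -2718.06 east, -3916.28 north. Distance = √((-2718.06)² + (-3916.28)²) = 4767.084 m.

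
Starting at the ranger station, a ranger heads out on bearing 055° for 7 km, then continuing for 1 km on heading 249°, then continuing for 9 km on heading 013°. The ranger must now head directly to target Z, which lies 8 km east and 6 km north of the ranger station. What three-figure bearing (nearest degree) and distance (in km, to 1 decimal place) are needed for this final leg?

170°, 6.5 km

Leg 1 (055°, 7 km): east 7 sin 55° = 5.73, north 7 cos 55° = 4.02
Leg 2 (249°, 1 km): east 1 sin 249° = -0.93, north 1 cos 249° = -0.36
Leg 3 (013°, 9 km): east 9 sin 13° = 2.02, north 9 cos 13° = 8.77
Current position: (6.83, 12.43). Target: (8, 6). Remaining: Δeast = 1.17, Δnorth = -6.43.
Bearing = atan2(1.17, -6.43) mod 360° = 169.64°; distance = √((1.17)² + (-6.43)²) = 6.533 km.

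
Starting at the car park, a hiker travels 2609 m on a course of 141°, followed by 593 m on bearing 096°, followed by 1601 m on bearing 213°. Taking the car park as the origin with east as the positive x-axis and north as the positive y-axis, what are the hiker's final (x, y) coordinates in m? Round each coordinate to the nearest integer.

(1360, -3432)

Leg 1 (141°, 2609 m): east 2609 sin 141° = 1641.90, north 2609 cos 141° = -2027.57
Leg 2 (096°, 593 m): east 593 sin 96° = 589.75, north 593 cos 96° = -61.99
Leg 3 (213°, 1601 m): east 1601 sin 213° = -871.97, north 1601 cos 213° = -1342.71
Summing: 1359.68 m east, -3432.27 m north → (1360, -3432).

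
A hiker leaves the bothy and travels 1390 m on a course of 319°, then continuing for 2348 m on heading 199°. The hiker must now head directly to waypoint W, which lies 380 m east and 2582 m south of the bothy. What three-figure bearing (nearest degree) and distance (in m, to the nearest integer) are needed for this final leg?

Leg 1 (319°, 1390 m): east 1390 sin 319° = -911.92, north 1390 cos 319° = 1049.05
Leg 2 (199°, 2348 m): east 2348 sin 199° = -764.43, north 2348 cos 199° = -2220.08
Current position: (-1676.36, -1171.03). Target: (380, -2582). Remaining: Δeast = 2056.36, Δnorth = -1410.97.
Bearing = atan2(2056.36, -1410.97) mod 360° = 124.46°; distance = √((2056.36)² + (-1410.97)²) = 2493.879 m.

124°, 2494 m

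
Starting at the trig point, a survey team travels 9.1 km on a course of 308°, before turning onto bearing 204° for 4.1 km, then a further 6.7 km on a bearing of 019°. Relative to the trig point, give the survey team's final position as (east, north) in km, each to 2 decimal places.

Leg 1 (308°, 9.1 km): east 9.1 sin 308° = -7.17, north 9.1 cos 308° = 5.60
Leg 2 (204°, 4.1 km): east 4.1 sin 204° = -1.67, north 4.1 cos 204° = -3.75
Leg 3 (019°, 6.7 km): east 6.7 sin 19° = 2.18, north 6.7 cos 19° = 6.33
Summing: -6.66 km east, 8.19 km north → (-6.66, 8.19).

(-6.66, 8.19)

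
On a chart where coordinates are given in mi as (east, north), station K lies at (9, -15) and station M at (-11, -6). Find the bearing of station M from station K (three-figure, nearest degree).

Δeast = -11 − 9 = -20.00; Δnorth = -6 − -15 = 9.00.
Bearing = atan2(Δeast, Δnorth) mod 360° = 294.23° ≈ 294°.

294°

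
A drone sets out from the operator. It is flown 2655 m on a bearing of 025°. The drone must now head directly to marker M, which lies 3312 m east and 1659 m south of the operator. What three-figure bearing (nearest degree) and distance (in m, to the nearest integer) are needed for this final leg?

152°, 4618 m

Leg 1 (025°, 2655 m): east 2655 sin 25° = 1122.05, north 2655 cos 25° = 2406.25
Current position: (1122.05, 2406.25). Target: (3312, -1659). Remaining: Δeast = 2189.95, Δnorth = -4065.25.
Bearing = atan2(2189.95, -4065.25) mod 360° = 151.69°; distance = √((2189.95)² + (-4065.25)²) = 4617.587 m.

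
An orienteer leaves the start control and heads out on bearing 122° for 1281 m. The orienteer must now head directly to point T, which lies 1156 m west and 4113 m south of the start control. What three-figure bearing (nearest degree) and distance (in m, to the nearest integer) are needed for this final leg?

Leg 1 (122°, 1281 m): east 1281 sin 122° = 1086.35, north 1281 cos 122° = -678.83
Current position: (1086.35, -678.83). Target: (-1156, -4113). Remaining: Δeast = -2242.35, Δnorth = -3434.17.
Bearing = atan2(-2242.35, -3434.17) mod 360° = 213.14°; distance = √((-2242.35)² + (-3434.17)²) = 4101.424 m.

213°, 4101 m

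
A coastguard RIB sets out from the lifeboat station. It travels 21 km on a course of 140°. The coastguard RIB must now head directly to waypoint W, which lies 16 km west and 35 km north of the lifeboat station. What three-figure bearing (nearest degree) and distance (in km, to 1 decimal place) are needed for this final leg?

Leg 1 (140°, 21 km): east 21 sin 140° = 13.50, north 21 cos 140° = -16.09
Current position: (13.50, -16.09). Target: (-16, 35). Remaining: Δeast = -29.50, Δnorth = 51.09.
Bearing = atan2(-29.50, 51.09) mod 360° = 330.00°; distance = √((-29.50)² + (51.09)²) = 58.992 km.

330°, 59.0 km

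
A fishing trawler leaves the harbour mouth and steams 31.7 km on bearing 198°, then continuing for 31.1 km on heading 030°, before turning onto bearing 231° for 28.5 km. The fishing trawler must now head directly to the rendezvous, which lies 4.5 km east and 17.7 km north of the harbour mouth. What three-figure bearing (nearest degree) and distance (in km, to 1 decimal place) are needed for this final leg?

Leg 1 (198°, 31.7 km): east 31.7 sin 198° = -9.80, north 31.7 cos 198° = -30.15
Leg 2 (030°, 31.1 km): east 31.1 sin 30° = 15.55, north 31.1 cos 30° = 26.93
Leg 3 (231°, 28.5 km): east 28.5 sin 231° = -22.15, north 28.5 cos 231° = -17.94
Current position: (-16.39, -21.15). Target: (4.5, 17.7). Remaining: Δeast = 20.89, Δnorth = 38.85.
Bearing = atan2(20.89, 38.85) mod 360° = 28.27°; distance = √((20.89)² + (38.85)²) = 44.113 km.

028°, 44.1 km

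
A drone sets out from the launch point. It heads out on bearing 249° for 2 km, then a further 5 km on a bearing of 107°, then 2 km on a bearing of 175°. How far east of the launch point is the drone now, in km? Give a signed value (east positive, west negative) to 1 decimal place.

Leg 1 (249°, 2 km): east 2 sin 249° = -1.87, north 2 cos 249° = -0.72
Leg 2 (107°, 5 km): east 5 sin 107° = 4.78, north 5 cos 107° = -1.46
Leg 3 (175°, 2 km): east 2 sin 175° = 0.17, north 2 cos 175° = -1.99
Net east component: 3.09 km.

3.1 km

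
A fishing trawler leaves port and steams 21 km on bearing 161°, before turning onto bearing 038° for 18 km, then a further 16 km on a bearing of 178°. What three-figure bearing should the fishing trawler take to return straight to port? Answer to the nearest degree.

Leg 1 (161°, 21 km): east 21 sin 161° = 6.84, north 21 cos 161° = -19.86
Leg 2 (038°, 18 km): east 18 sin 38° = 11.08, north 18 cos 38° = 14.18
Leg 3 (178°, 16 km): east 16 sin 178° = 0.56, north 16 cos 178° = -15.99
Net displacement: 18.48 east, -21.66 north. Direction back to start is (-18.48, 21.66): bearing = atan2(-18.48, 21.66) mod 360° = 319.54° ≈ 320°.

320°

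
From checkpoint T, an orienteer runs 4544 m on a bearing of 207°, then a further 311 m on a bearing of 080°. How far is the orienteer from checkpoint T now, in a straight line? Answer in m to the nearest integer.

4364 m

Leg 1 (207°, 4544 m): east 4544 sin 207° = -2062.93, north 4544 cos 207° = -4048.73
Leg 2 (080°, 311 m): east 311 sin 80° = 306.28, north 311 cos 80° = 54.00
Net: -1756.66 east, -3994.73 north. Distance = √((-1756.66)² + (-3994.73)²) = 4363.910 m.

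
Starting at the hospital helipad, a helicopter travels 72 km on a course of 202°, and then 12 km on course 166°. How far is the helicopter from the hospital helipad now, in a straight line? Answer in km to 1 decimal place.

Leg 1 (202°, 72 km): east 72 sin 202° = -26.97, north 72 cos 202° = -66.76
Leg 2 (166°, 12 km): east 12 sin 166° = 2.90, north 12 cos 166° = -11.64
Net: -24.07 east, -78.40 north. Distance = √((-24.07)² + (-78.40)²) = 82.012 km.

82.0 km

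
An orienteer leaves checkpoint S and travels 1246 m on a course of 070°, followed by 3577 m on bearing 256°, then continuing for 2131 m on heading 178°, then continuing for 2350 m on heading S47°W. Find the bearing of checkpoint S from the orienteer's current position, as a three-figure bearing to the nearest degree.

Leg 1 (070°, 1246 m): east 1246 sin 70° = 1170.86, north 1246 cos 70° = 426.16
Leg 2 (256°, 3577 m): east 3577 sin 256° = -3470.75, north 3577 cos 256° = -865.35
Leg 3 (178°, 2131 m): east 2131 sin 178° = 74.37, north 2131 cos 178° = -2129.70
Leg 4 (S47°W, 2350 m): east 2350 sin 227° = -1718.68, north 2350 cos 227° = -1602.70
Net displacement: -3944.20 east, -4171.60 north. Direction back to start is (3944.20, 4171.60): bearing = atan2(3944.20, 4171.60) mod 360° = 43.40° ≈ 043°.

043°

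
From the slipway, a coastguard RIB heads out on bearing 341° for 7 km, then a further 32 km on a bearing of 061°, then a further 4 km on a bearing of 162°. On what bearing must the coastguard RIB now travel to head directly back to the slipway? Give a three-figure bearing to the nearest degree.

Leg 1 (341°, 7 km): east 7 sin 341° = -2.28, north 7 cos 341° = 6.62
Leg 2 (061°, 32 km): east 32 sin 61° = 27.99, north 32 cos 61° = 15.51
Leg 3 (162°, 4 km): east 4 sin 162° = 1.24, north 4 cos 162° = -3.80
Net displacement: 26.94 east, 18.33 north. Direction back to start is (-26.94, -18.33): bearing = atan2(-26.94, -18.33) mod 360° = 235.78° ≈ 236°.

236°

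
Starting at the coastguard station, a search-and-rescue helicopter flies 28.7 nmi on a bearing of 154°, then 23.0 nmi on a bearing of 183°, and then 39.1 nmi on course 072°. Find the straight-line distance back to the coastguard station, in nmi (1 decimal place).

60.9 nmi

Leg 1 (154°, 28.7 nmi): east 28.7 sin 154° = 12.58, north 28.7 cos 154° = -25.80
Leg 2 (183°, 23.0 nmi): east 23.0 sin 183° = -1.20, north 23.0 cos 183° = -22.97
Leg 3 (072°, 39.1 nmi): east 39.1 sin 72° = 37.19, north 39.1 cos 72° = 12.08
Net: 48.56 east, -36.68 north. Distance = √((48.56)² + (-36.68)²) = 60.860 nmi.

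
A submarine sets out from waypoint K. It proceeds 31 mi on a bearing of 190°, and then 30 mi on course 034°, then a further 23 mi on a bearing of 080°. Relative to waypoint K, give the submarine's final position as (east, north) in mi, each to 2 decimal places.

(34.04, -1.66)

Leg 1 (190°, 31 mi): east 31 sin 190° = -5.38, north 31 cos 190° = -30.53
Leg 2 (034°, 30 mi): east 30 sin 34° = 16.78, north 30 cos 34° = 24.87
Leg 3 (080°, 23 mi): east 23 sin 80° = 22.65, north 23 cos 80° = 3.99
Summing: 34.04 mi east, -1.66 mi north → (34.04, -1.66).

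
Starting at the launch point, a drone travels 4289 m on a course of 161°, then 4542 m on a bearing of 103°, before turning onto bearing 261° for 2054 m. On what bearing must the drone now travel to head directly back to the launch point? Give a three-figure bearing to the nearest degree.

Leg 1 (161°, 4289 m): east 4289 sin 161° = 1396.36, north 4289 cos 161° = -4055.33
Leg 2 (103°, 4542 m): east 4542 sin 103° = 4425.59, north 4542 cos 103° = -1021.73
Leg 3 (261°, 2054 m): east 2054 sin 261° = -2028.71, north 2054 cos 261° = -321.32
Net displacement: 3793.24 east, -5398.37 north. Direction back to start is (-3793.24, 5398.37): bearing = atan2(-3793.24, 5398.37) mod 360° = 324.91° ≈ 325°.

325°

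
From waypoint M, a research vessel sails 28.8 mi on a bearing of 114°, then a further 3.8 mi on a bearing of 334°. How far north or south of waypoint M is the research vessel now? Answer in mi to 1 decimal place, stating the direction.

Leg 1 (114°, 28.8 mi): east 28.8 sin 114° = 26.31, north 28.8 cos 114° = -11.71
Leg 2 (334°, 3.8 mi): east 3.8 sin 334° = -1.67, north 3.8 cos 334° = 3.42
Net north component: -8.30 mi.

8.3 mi south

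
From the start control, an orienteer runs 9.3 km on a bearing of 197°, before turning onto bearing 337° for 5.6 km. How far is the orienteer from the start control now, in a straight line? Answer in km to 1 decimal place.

6.2 km

Leg 1 (197°, 9.3 km): east 9.3 sin 197° = -2.72, north 9.3 cos 197° = -8.89
Leg 2 (337°, 5.6 km): east 5.6 sin 337° = -2.19, north 5.6 cos 337° = 5.15
Net: -4.91 east, -3.74 north. Distance = √((-4.91)² + (-3.74)²) = 6.169 km.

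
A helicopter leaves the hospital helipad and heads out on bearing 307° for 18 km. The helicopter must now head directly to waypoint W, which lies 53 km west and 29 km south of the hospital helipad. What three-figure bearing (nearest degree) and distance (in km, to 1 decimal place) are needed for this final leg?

Leg 1 (307°, 18 km): east 18 sin 307° = -14.38, north 18 cos 307° = 10.83
Current position: (-14.38, 10.83). Target: (-53, -29). Remaining: Δeast = -38.62, Δnorth = -39.83.
Bearing = atan2(-38.62, -39.83) mod 360° = 224.12°; distance = √((-38.62)² + (-39.83)²) = 55.484 km.

224°, 55.5 km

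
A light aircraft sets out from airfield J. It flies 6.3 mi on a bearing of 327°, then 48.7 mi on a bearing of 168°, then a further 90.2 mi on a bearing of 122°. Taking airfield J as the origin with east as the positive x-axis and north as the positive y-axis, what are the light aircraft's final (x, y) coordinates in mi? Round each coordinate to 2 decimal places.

(83.19, -90.15)

Leg 1 (327°, 6.3 mi): east 6.3 sin 327° = -3.43, north 6.3 cos 327° = 5.28
Leg 2 (168°, 48.7 mi): east 48.7 sin 168° = 10.13, north 48.7 cos 168° = -47.64
Leg 3 (122°, 90.2 mi): east 90.2 sin 122° = 76.49, north 90.2 cos 122° = -47.80
Summing: 83.19 mi east, -90.15 mi north → (83.19, -90.15).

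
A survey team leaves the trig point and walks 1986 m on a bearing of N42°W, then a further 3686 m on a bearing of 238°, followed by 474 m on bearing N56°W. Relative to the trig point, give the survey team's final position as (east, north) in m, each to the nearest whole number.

(-4848, -212)

Leg 1 (N42°W, 1986 m): east 1986 sin 318° = -1328.89, north 1986 cos 318° = 1475.89
Leg 2 (238°, 3686 m): east 3686 sin 238° = -3125.91, north 3686 cos 238° = -1953.28
Leg 3 (N56°W, 474 m): east 474 sin 304° = -392.96, north 474 cos 304° = 265.06
Summing: -4847.76 m east, -212.34 m north → (-4848, -212).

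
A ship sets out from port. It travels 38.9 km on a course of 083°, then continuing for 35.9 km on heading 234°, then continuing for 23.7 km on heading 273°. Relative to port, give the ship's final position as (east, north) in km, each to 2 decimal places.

Leg 1 (083°, 38.9 km): east 38.9 sin 83° = 38.61, north 38.9 cos 83° = 4.74
Leg 2 (234°, 35.9 km): east 35.9 sin 234° = -29.04, north 35.9 cos 234° = -21.10
Leg 3 (273°, 23.7 km): east 23.7 sin 273° = -23.67, north 23.7 cos 273° = 1.24
Summing: -14.10 km east, -15.12 km north → (-14.10, -15.12).

(-14.10, -15.12)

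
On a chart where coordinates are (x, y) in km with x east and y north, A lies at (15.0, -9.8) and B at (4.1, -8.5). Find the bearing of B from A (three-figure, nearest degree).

277°

Δeast = 4.1 − 15.0 = -10.90; Δnorth = -8.5 − -9.8 = 1.30.
Bearing = atan2(Δeast, Δnorth) mod 360° = 276.80° ≈ 277°.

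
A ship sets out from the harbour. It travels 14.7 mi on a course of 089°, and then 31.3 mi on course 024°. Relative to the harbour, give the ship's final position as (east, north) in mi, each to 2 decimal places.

Leg 1 (089°, 14.7 mi): east 14.7 sin 89° = 14.70, north 14.7 cos 89° = 0.26
Leg 2 (024°, 31.3 mi): east 31.3 sin 24° = 12.73, north 31.3 cos 24° = 28.59
Summing: 27.43 mi east, 28.85 mi north → (27.43, 28.85).

(27.43, 28.85)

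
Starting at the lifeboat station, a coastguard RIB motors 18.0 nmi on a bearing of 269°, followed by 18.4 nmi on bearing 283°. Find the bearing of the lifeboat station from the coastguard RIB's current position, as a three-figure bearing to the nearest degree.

096°

Leg 1 (269°, 18.0 nmi): east 18.0 sin 269° = -18.00, north 18.0 cos 269° = -0.31
Leg 2 (283°, 18.4 nmi): east 18.4 sin 283° = -17.93, north 18.4 cos 283° = 4.14
Net displacement: -35.93 east, 3.82 north. Direction back to start is (35.93, -3.82): bearing = atan2(35.93, -3.82) mod 360° = 96.08° ≈ 096°.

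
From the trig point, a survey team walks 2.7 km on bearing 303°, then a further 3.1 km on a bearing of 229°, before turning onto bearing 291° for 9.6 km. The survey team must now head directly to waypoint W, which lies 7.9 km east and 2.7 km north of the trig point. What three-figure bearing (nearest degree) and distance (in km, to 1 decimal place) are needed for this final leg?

090°, 21.5 km

Leg 1 (303°, 2.7 km): east 2.7 sin 303° = -2.26, north 2.7 cos 303° = 1.47
Leg 2 (229°, 3.1 km): east 3.1 sin 229° = -2.34, north 3.1 cos 229° = -2.03
Leg 3 (291°, 9.6 km): east 9.6 sin 291° = -8.96, north 9.6 cos 291° = 3.44
Current position: (-13.57, 2.88). Target: (7.9, 2.7). Remaining: Δeast = 21.47, Δnorth = -0.18.
Bearing = atan2(21.47, -0.18) mod 360° = 90.47°; distance = √((21.47)² + (-0.18)²) = 21.467 km.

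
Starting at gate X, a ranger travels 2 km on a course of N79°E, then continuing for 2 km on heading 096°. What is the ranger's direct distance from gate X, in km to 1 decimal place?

4.0 km

Leg 1 (N79°E, 2 km): east 2 sin 79° = 1.96, north 2 cos 79° = 0.38
Leg 2 (096°, 2 km): east 2 sin 96° = 1.99, north 2 cos 96° = -0.21
Net: 3.95 east, 0.17 north. Distance = √((3.95)² + (0.17)²) = 3.956 km.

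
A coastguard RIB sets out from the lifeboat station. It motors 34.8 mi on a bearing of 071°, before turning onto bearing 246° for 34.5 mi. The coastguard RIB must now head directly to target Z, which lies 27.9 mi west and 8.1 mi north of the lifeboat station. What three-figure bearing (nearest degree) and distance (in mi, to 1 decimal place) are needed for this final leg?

290°, 31.2 mi

Leg 1 (071°, 34.8 mi): east 34.8 sin 71° = 32.90, north 34.8 cos 71° = 11.33
Leg 2 (246°, 34.5 mi): east 34.5 sin 246° = -31.52, north 34.5 cos 246° = -14.03
Current position: (1.39, -2.70). Target: (-27.9, 8.1). Remaining: Δeast = -29.29, Δnorth = 10.80.
Bearing = atan2(-29.29, 10.80) mod 360° = 290.25°; distance = √((-29.29)² + (10.80)²) = 31.216 mi.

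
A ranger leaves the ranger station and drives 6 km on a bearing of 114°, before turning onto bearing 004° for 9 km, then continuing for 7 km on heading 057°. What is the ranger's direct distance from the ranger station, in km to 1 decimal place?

Leg 1 (114°, 6 km): east 6 sin 114° = 5.48, north 6 cos 114° = -2.44
Leg 2 (004°, 9 km): east 9 sin 4° = 0.63, north 9 cos 4° = 8.98
Leg 3 (057°, 7 km): east 7 sin 57° = 5.87, north 7 cos 57° = 3.81
Net: 11.98 east, 10.35 north. Distance = √((11.98)² + (10.35)²) = 15.832 km.

15.8 km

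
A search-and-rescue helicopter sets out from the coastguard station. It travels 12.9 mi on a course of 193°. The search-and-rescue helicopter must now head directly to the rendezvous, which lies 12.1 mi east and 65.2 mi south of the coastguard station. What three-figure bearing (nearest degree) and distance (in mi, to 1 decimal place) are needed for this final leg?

164°, 54.7 mi

Leg 1 (193°, 12.9 mi): east 12.9 sin 193° = -2.90, north 12.9 cos 193° = -12.57
Current position: (-2.90, -12.57). Target: (12.1, -65.2). Remaining: Δeast = 15.00, Δnorth = -52.63.
Bearing = atan2(15.00, -52.63) mod 360° = 164.09°; distance = √((15.00)² + (-52.63)²) = 54.727 mi.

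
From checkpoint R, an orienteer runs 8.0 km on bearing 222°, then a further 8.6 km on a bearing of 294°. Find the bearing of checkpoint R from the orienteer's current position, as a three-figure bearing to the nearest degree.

Leg 1 (222°, 8.0 km): east 8.0 sin 222° = -5.35, north 8.0 cos 222° = -5.95
Leg 2 (294°, 8.6 km): east 8.6 sin 294° = -7.86, north 8.6 cos 294° = 3.50
Net displacement: -13.21 east, -2.45 north. Direction back to start is (13.21, 2.45): bearing = atan2(13.21, 2.45) mod 360° = 79.50° ≈ 080°.

080°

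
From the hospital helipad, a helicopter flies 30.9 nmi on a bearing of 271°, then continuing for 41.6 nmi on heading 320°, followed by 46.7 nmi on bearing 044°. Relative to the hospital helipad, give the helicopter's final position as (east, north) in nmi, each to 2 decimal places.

Leg 1 (271°, 30.9 nmi): east 30.9 sin 271° = -30.90, north 30.9 cos 271° = 0.54
Leg 2 (320°, 41.6 nmi): east 41.6 sin 320° = -26.74, north 41.6 cos 320° = 31.87
Leg 3 (044°, 46.7 nmi): east 46.7 sin 44° = 32.44, north 46.7 cos 44° = 33.59
Summing: -25.19 nmi east, 66.00 nmi north → (-25.19, 66.00).

(-25.19, 66.00)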